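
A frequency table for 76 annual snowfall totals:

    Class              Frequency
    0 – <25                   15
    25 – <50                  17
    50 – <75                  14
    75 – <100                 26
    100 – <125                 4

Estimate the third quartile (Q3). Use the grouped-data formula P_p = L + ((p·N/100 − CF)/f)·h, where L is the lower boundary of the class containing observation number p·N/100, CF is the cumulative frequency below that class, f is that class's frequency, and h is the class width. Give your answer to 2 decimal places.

N = 76; target position k = 75/100 · 76 = 57.
Cumulative frequencies: 15, 32, 46, 72, 76.
Observation 57 falls in the class 75 – <100.
L = 75, CF = 46, f = 26, h = 25.
P75 = 75 + ((57 − 46)/26)·25 = 75 + 10.5769 = 85.5769.

85.58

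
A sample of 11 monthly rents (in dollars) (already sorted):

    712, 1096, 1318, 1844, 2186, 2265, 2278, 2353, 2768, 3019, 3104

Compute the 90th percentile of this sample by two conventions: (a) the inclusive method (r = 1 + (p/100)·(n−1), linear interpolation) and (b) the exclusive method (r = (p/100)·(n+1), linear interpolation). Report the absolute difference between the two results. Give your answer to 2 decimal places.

n = 11.
(a) r = 10 → value at rank 10 = 3019.
(b) r = 10.8; between ranks 10 (3019) and 11 (3104): 3087.
|3019 − 3087| = 68.

68.00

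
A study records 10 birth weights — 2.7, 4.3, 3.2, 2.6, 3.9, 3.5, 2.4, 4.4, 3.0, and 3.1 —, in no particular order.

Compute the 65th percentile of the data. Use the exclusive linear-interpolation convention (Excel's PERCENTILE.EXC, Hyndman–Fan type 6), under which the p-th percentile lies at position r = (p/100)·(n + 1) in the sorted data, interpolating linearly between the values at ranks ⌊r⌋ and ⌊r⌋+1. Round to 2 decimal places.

Sorted: 2.4, 2.6, 2.7, 3.0, 3.1, 3.2, 3.5, 3.9, 4.3, 4.4.
n = 10.
r = (65/100)·(10 + 1) = 7.15.
Rank 7 is 3.5 and rank 8 is 3.9.
Interpolate: 3.5 + 0.15·(3.9 − 3.5) = 3.5 + 0.15·0.4 = 3.56.

3.56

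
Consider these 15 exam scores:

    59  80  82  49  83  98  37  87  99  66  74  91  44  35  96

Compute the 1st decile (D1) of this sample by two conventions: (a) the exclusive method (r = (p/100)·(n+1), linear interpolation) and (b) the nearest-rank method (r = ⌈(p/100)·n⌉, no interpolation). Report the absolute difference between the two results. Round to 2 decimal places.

0.80

Sorted: 35, 37, 44, 49, 59, 66, 74, 80, 82, 83, 87, 91, 96, 98, 99.
n = 15.
(a) r = 1.6; between ranks 1 (35) and 2 (37): 36.2.
(b) the nearest-rank method: rank 2 → 37.
|36.2 − 37| = 0.8.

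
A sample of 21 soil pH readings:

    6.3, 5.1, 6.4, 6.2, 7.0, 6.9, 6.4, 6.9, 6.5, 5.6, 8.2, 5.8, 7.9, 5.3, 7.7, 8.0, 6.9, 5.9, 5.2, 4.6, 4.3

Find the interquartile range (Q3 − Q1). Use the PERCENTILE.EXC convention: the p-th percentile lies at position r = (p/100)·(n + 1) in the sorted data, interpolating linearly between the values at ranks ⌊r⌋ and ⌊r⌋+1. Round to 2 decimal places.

Sorted: 4.3, 4.6, 5.1, 5.2, 5.3, 5.6, 5.8, 5.9, 6.2, 6.3, 6.4, 6.4, 6.5, 6.9, 6.9, 6.9, 7.0, 7.7, 7.9, 8.0, 8.2.
n = 21.
P25: r = 5.5; ranks 5–6 are 5.3, 5.6; interpolating gives 5.45.
P75: r = 16.5; ranks 16–17 are 6.9, 7.0; interpolating gives 6.95.
Difference: 6.95 − 5.45 = 1.5.

1.50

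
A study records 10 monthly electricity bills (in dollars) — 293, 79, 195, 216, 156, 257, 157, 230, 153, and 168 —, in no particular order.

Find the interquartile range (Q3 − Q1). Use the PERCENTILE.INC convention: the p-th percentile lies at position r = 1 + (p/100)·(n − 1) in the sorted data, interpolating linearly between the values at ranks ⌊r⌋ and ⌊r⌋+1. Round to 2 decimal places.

Sorted: 79, 153, 156, 157, 168, 195, 216, 230, 257, 293.
n = 10.
P25: r = 3.25; ranks 3–4 are 156, 157; interpolating gives 156.25.
P75: r = 7.75; ranks 7–8 are 216, 230; interpolating gives 226.5.
Difference: 226.5 − 156.25 = 70.25.

70.25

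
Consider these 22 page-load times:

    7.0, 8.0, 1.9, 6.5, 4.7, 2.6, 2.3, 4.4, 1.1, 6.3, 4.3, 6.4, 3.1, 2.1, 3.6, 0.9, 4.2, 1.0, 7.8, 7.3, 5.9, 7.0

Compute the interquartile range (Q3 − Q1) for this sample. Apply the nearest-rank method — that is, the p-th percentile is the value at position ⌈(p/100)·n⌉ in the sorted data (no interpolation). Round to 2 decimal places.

Sorted: 0.9, 1.0, 1.1, 1.9, 2.1, 2.3, 2.6, 3.1, 3.6, 4.2, 4.3, 4.4, 4.7, 5.9, 6.3, 6.4, 6.5, 7.0, 7.0, 7.3, 7.8, 8.0.
n = 22.
P25: rank ⌈25/100·22⌉ = 6 → 2.3.
P75: rank ⌈75/100·22⌉ = 17 → 6.5.
Difference: 6.5 − 2.3 = 4.2.

4.20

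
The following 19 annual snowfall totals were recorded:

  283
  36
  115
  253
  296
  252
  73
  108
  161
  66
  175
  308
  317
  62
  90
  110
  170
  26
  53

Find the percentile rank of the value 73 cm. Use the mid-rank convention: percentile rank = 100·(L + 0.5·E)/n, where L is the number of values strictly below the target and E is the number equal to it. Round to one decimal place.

Sorted: 26, 36, 53, 62, 66, 73, 90, 108, 110, 115, 161, 170, 175, 252, 253, 283, 296, 308, 317.
Count below 73: L = 5; count equal: E = 1; n = 19.
Percentile rank = 100·(5 + 0.5·1)/19 = 100·5.5/19 = 28.95.

28.9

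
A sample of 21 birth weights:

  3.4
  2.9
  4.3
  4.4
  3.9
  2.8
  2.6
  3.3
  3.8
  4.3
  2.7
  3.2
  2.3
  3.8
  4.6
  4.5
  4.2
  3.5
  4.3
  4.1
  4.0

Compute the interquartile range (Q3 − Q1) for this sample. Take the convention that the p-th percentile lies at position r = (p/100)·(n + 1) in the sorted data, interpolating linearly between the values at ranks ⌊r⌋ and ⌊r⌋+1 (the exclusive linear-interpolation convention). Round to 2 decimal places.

1.25

Sorted: 2.3, 2.6, 2.7, 2.8, 2.9, 3.2, 3.3, 3.4, 3.5, 3.8, 3.8, 3.9, 4.0, 4.1, 4.2, 4.3, 4.3, 4.3, 4.4, 4.5, 4.6.
n = 21.
P25: r = 5.5; ranks 5–6 are 2.9, 3.2; interpolating gives 3.05.
P75: r = 16.5; ranks 16–17 are 4.3, 4.3; interpolating gives 4.3.
Difference: 4.3 − 3.05 = 1.25.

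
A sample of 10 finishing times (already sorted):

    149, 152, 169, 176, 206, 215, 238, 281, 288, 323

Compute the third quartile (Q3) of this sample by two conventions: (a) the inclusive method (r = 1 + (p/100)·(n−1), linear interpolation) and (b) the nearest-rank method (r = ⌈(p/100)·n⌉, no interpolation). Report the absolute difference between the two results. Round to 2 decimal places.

10.75

n = 10.
(a) r = 7.75; between ranks 7 (238) and 8 (281): 270.25.
(b) the nearest-rank method: rank 8 → 281.
|270.25 − 281| = 10.75.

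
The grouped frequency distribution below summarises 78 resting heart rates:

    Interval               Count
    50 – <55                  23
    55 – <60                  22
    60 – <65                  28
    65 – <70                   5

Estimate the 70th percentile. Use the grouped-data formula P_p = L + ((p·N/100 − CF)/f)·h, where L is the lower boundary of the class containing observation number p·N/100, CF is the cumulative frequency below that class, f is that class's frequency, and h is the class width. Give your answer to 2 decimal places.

61.71

N = 78; target position k = 70/100 · 78 = 54.6.
Cumulative frequencies: 23, 45, 73, 78.
Observation 54.6 falls in the class 60 – <65.
L = 60, CF = 45, f = 28, h = 5.
P70 = 60 + ((54.6 − 45)/28)·5 = 60 + 1.71429 = 61.7143.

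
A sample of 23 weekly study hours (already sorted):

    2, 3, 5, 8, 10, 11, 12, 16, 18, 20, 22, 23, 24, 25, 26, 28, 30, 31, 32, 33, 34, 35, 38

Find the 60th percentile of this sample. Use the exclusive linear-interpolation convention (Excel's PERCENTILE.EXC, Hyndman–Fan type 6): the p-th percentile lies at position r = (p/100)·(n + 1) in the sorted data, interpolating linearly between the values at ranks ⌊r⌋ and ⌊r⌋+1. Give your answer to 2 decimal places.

n = 23.
r = (60/100)·(23 + 1) = 14.4.
Rank 14 is 25 and rank 15 is 26.
Interpolate: 25 + 0.4·(26 − 25) = 25 + 0.4·1 = 25.4.

25.40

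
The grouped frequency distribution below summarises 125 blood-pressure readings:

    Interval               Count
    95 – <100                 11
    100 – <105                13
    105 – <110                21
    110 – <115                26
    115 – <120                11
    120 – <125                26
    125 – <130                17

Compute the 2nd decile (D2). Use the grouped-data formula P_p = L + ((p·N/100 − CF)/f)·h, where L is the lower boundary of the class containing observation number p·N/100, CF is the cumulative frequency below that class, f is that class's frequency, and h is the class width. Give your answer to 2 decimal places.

105.24

N = 125; target position k = 20/100 · 125 = 25.
Cumulative frequencies: 11, 24, 45, 71, 82, 108, 125.
Observation 25 falls in the class 105 – <110.
L = 105, CF = 24, f = 21, h = 5.
P20 = 105 + ((25 − 24)/21)·5 = 105 + 0.238095 = 105.238.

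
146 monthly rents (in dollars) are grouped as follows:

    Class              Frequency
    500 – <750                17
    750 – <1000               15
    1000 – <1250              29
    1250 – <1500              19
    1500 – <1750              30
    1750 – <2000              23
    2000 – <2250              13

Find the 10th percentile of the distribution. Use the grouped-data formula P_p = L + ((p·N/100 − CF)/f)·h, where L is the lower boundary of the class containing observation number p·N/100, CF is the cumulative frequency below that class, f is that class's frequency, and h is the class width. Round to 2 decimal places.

714.71

N = 146; target position k = 10/100 · 146 = 14.6.
Cumulative frequencies: 17, 32, 61, 80, 110, 133, 146.
Observation 14.6 falls in the class 500 – <750.
L = 500, CF = 0, f = 17, h = 250.
P10 = 500 + ((14.6 − 0)/17)·250 = 500 + 214.706 = 714.706.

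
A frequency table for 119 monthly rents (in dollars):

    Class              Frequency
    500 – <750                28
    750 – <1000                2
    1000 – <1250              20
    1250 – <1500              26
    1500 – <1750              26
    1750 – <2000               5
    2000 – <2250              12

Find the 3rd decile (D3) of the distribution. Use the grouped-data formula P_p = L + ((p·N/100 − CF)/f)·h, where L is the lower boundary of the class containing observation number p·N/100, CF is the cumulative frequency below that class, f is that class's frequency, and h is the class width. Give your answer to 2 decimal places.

1071.25

N = 119; target position k = 30/100 · 119 = 35.7.
Cumulative frequencies: 28, 30, 50, 76, 102, 107, 119.
Observation 35.7 falls in the class 1000 – <1250.
L = 1000, CF = 30, f = 20, h = 250.
P30 = 1000 + ((35.7 − 30)/20)·250 = 1000 + 71.25 = 1071.25.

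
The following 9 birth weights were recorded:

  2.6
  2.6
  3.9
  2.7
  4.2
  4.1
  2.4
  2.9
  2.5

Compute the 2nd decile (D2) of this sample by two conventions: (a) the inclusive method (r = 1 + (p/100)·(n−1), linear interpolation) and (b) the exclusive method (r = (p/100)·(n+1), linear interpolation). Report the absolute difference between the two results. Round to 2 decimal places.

0.06

Sorted: 2.4, 2.5, 2.6, 2.6, 2.7, 2.9, 3.9, 4.1, 4.2.
n = 9.
(a) r = 2.6; between ranks 2 (2.5) and 3 (2.6): 2.56.
(b) r = 2 → value at rank 2 = 2.5.
|2.56 − 2.5| = 0.06.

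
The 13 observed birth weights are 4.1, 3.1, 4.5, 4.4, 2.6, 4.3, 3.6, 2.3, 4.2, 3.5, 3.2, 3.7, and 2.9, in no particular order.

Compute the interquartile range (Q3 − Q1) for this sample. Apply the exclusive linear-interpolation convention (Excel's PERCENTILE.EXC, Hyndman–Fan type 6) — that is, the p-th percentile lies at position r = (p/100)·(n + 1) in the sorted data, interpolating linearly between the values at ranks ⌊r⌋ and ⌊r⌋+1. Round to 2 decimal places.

Sorted: 2.3, 2.6, 2.9, 3.1, 3.2, 3.5, 3.6, 3.7, 4.1, 4.2, 4.3, 4.4, 4.5.
n = 13.
P25: r = 3.5; ranks 3–4 are 2.9, 3.1; interpolating gives 3.
P75: r = 10.5; ranks 10–11 are 4.2, 4.3; interpolating gives 4.25.
Difference: 4.25 − 3 = 1.25.

1.25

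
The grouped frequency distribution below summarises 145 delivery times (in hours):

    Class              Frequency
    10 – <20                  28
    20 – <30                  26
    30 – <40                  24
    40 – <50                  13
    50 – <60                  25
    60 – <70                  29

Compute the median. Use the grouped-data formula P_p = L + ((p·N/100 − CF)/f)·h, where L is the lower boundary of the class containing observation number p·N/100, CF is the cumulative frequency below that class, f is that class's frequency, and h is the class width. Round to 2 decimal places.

37.71

N = 145; target position k = 50/100 · 145 = 72.5.
Cumulative frequencies: 28, 54, 78, 91, 116, 145.
Observation 72.5 falls in the class 30 – <40.
L = 30, CF = 54, f = 24, h = 10.
P50 = 30 + ((72.5 − 54)/24)·10 = 30 + 7.70833 = 37.7083.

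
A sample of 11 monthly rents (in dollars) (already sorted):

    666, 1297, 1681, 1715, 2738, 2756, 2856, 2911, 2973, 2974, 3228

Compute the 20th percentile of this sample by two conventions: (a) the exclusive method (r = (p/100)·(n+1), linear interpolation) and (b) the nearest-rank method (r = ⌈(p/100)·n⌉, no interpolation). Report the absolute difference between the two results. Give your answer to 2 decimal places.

n = 11.
(a) r = 2.4; between ranks 2 (1297) and 3 (1681): 1450.6.
(b) the nearest-rank method: rank 3 → 1681.
|1450.6 − 1681| = 230.4.

230.40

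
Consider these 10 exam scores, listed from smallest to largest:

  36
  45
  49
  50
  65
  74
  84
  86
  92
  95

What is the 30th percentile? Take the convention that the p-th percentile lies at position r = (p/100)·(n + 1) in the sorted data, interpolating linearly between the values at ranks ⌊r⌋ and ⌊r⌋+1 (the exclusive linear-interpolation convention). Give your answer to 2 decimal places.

49.30

n = 10.
r = (30/100)·(10 + 1) = 3.3.
Rank 3 is 49 and rank 4 is 50.
Interpolate: 49 + 0.3·(50 − 49) = 49 + 0.3·1 = 49.3.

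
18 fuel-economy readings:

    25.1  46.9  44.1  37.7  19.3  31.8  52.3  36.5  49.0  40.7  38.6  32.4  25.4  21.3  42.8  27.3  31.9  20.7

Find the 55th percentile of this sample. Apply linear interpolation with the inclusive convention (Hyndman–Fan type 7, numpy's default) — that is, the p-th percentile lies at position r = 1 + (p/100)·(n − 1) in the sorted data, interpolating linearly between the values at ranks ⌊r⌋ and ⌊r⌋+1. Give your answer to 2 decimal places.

36.92

Sorted: 19.3, 20.7, 21.3, 25.1, 25.4, 27.3, 31.8, 31.9, 32.4, 36.5, 37.7, 38.6, 40.7, 42.8, 44.1, 46.9, 49.0, 52.3.
n = 18.
r = 1 + (55/100)·(18 − 1) = 1 + 9.35 = 10.35.
Rank 10 is 36.5 and rank 11 is 37.7.
Interpolate: 36.5 + 0.35·(37.7 − 36.5) = 36.5 + 0.35·1.2 = 36.92.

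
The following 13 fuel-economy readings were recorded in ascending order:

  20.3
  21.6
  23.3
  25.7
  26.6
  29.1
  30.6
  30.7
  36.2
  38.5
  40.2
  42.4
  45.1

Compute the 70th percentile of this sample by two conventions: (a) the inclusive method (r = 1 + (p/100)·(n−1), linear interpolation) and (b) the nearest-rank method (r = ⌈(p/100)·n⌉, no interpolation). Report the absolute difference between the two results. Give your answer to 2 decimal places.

n = 13.
(a) r = 9.4; between ranks 9 (36.2) and 10 (38.5): 37.12.
(b) the nearest-rank method: rank 10 → 38.5.
|37.12 − 38.5| = 1.38.

1.38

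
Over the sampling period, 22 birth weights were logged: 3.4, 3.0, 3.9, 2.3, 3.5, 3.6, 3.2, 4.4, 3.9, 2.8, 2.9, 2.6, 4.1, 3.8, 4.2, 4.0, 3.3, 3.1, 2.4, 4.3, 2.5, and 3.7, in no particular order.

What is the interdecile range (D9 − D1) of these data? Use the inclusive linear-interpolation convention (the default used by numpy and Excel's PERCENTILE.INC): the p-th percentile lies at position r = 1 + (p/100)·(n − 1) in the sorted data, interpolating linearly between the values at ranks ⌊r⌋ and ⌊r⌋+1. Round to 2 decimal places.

Sorted: 2.3, 2.4, 2.5, 2.6, 2.8, 2.9, 3.0, 3.1, 3.2, 3.3, 3.4, 3.5, 3.6, 3.7, 3.8, 3.9, 3.9, 4.0, 4.1, 4.2, 4.3, 4.4.
n = 22.
P10: r = 3.1; ranks 3–4 are 2.5, 2.6; interpolating gives 2.51.
P90: r = 19.9; ranks 19–20 are 4.1, 4.2; interpolating gives 4.19.
Difference: 4.19 − 2.51 = 1.68.

1.68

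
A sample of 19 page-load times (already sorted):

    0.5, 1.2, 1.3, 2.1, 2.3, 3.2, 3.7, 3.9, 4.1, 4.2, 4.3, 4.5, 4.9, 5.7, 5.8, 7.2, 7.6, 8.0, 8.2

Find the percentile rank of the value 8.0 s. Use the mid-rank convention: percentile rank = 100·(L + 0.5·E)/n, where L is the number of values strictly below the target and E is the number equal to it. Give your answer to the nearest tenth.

92.1

Count below 8.0: L = 17; count equal: E = 1; n = 19.
Percentile rank = 100·(17 + 0.5·1)/19 = 100·17.5/19 = 92.11.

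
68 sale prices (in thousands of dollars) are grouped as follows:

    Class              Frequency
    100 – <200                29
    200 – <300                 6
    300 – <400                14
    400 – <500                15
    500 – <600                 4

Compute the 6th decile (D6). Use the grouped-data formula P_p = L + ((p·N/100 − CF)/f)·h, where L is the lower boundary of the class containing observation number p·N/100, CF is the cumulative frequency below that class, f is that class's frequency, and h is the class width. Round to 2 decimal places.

N = 68; target position k = 60/100 · 68 = 40.8.
Cumulative frequencies: 29, 35, 49, 64, 68.
Observation 40.8 falls in the class 300 – <400.
L = 300, CF = 35, f = 14, h = 100.
P60 = 300 + ((40.8 − 35)/14)·100 = 300 + 41.4286 = 341.429.

341.43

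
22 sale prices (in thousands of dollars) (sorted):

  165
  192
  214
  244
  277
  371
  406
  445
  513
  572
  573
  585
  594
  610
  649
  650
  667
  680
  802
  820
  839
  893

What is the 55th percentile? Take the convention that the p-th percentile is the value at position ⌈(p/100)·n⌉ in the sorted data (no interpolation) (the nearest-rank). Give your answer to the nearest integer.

n = 22.
Position = ⌈55/100 · 22⌉ = ⌈12.1⌉ = 13.
The value at rank 13 is 594.

594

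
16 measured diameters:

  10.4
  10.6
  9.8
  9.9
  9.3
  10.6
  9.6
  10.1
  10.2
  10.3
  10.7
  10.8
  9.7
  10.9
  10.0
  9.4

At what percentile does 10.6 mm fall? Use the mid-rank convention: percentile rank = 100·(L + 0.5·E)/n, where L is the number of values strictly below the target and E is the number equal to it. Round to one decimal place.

75.0

Sorted: 9.3, 9.4, 9.6, 9.7, 9.8, 9.9, 10.0, 10.1, 10.2, 10.3, 10.4, 10.6, 10.6, 10.7, 10.8, 10.9.
Count below 10.6: L = 11; count equal: E = 2; n = 16.
Percentile rank = 100·(11 + 0.5·2)/16 = 100·12/16 = 75.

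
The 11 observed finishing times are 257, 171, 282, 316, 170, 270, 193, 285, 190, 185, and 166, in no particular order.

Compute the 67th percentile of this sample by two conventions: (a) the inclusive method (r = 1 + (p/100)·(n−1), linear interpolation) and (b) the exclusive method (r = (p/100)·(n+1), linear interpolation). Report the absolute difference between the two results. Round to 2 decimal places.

Sorted: 166, 170, 171, 185, 190, 193, 257, 270, 282, 285, 316.
n = 11.
(a) r = 7.7; between ranks 7 (257) and 8 (270): 266.1.
(b) r = 8.04; between ranks 8 (270) and 9 (282): 270.48.
|266.1 − 270.48| = 4.38.

4.38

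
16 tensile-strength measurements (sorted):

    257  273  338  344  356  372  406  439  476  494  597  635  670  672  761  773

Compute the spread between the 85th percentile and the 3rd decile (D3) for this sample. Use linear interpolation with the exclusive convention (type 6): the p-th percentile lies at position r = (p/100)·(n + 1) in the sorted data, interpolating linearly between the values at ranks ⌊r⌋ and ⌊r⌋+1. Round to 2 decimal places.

n = 16.
P30: r = 5.1; ranks 5–6 are 356, 372; interpolating gives 357.6.
P85: r = 14.45; ranks 14–15 are 672, 761; interpolating gives 712.05.
Difference: 712.05 − 357.6 = 354.45.

354.45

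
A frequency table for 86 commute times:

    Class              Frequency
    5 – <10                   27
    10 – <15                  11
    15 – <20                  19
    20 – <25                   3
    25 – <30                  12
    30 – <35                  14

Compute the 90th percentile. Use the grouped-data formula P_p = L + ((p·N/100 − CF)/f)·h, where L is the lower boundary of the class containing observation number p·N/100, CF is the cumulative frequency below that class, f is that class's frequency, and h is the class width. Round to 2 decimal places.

31.93

N = 86; target position k = 90/100 · 86 = 77.4.
Cumulative frequencies: 27, 38, 57, 60, 72, 86.
Observation 77.4 falls in the class 30 – <35.
L = 30, CF = 72, f = 14, h = 5.
P90 = 30 + ((77.4 − 72)/14)·5 = 30 + 1.92857 = 31.9286.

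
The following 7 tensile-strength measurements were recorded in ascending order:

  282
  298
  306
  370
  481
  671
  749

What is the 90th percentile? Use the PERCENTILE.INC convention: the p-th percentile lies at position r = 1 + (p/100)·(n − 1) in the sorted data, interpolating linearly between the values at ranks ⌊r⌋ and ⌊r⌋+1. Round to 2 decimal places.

702.20

n = 7.
r = 1 + (90/100)·(7 − 1) = 1 + 5.4 = 6.4.
Rank 6 is 671 and rank 7 is 749.
Interpolate: 671 + 0.4·(749 − 671) = 671 + 0.4·78 = 702.2.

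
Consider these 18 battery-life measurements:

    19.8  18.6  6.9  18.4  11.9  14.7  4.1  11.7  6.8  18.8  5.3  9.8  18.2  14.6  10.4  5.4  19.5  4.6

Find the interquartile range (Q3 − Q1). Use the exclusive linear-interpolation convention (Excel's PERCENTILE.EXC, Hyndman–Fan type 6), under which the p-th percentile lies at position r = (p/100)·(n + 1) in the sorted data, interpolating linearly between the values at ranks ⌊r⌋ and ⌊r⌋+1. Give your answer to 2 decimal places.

Sorted: 4.1, 4.6, 5.3, 5.4, 6.8, 6.9, 9.8, 10.4, 11.7, 11.9, 14.6, 14.7, 18.2, 18.4, 18.6, 18.8, 19.5, 19.8.
n = 18.
P25: r = 4.75; ranks 4–5 are 5.4, 6.8; interpolating gives 6.45.
P75: r = 14.25; ranks 14–15 are 18.4, 18.6; interpolating gives 18.45.
Difference: 18.45 − 6.45 = 12.

12.00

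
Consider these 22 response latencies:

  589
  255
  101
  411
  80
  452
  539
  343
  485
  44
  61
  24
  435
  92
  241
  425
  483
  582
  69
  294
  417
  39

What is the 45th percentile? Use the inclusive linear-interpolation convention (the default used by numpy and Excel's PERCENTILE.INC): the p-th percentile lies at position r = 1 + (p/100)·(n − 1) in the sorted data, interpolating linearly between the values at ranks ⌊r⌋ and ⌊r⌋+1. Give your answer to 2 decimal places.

Sorted: 24, 39, 44, 61, 69, 80, 92, 101, 241, 255, 294, 343, 411, 417, 425, 435, 452, 483, 485, 539, 582, 589.
n = 22.
r = 1 + (45/100)·(22 − 1) = 1 + 9.45 = 10.45.
Rank 10 is 255 and rank 11 is 294.
Interpolate: 255 + 0.45·(294 − 255) = 255 + 0.45·39 = 272.55.

272.55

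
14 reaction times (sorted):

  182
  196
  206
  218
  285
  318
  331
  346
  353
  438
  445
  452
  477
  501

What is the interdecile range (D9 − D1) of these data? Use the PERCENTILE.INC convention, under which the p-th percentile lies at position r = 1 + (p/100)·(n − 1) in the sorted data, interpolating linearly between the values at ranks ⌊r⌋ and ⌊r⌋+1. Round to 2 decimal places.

n = 14.
P10: r = 2.3; ranks 2–3 are 196, 206; interpolating gives 199.
P90: r = 12.7; ranks 12–13 are 452, 477; interpolating gives 469.5.
Difference: 469.5 − 199 = 270.5.

270.50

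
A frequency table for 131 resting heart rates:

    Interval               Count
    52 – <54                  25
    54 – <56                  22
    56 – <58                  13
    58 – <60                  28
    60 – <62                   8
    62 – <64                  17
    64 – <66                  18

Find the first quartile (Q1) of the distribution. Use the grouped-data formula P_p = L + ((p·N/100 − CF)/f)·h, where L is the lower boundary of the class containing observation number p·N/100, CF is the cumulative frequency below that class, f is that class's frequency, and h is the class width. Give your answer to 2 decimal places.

54.70

N = 131; target position k = 25/100 · 131 = 32.75.
Cumulative frequencies: 25, 47, 60, 88, 96, 113, 131.
Observation 32.75 falls in the class 54 – <56.
L = 54, CF = 25, f = 22, h = 2.
P25 = 54 + ((32.75 − 25)/22)·2 = 54 + 0.704545 = 54.7045.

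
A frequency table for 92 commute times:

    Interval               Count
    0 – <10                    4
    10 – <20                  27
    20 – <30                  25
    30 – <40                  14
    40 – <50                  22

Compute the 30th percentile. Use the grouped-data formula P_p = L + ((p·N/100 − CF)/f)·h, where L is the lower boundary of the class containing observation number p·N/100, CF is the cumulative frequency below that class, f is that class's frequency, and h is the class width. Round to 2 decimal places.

N = 92; target position k = 30/100 · 92 = 27.6.
Cumulative frequencies: 4, 31, 56, 70, 92.
Observation 27.6 falls in the class 10 – <20.
L = 10, CF = 4, f = 27, h = 10.
P30 = 10 + ((27.6 − 4)/27)·10 = 10 + 8.74074 = 18.7407.

18.74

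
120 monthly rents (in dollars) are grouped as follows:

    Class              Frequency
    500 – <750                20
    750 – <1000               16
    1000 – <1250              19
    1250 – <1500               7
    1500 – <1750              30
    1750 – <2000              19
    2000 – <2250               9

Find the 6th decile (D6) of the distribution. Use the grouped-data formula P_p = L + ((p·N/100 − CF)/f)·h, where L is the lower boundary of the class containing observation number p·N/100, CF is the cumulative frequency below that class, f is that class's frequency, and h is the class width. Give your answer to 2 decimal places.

N = 120; target position k = 60/100 · 120 = 72.
Cumulative frequencies: 20, 36, 55, 62, 92, 111, 120.
Observation 72 falls in the class 1500 – <1750.
L = 1500, CF = 62, f = 30, h = 250.
P60 = 1500 + ((72 − 62)/30)·250 = 1500 + 83.3333 = 1583.33.

1583.33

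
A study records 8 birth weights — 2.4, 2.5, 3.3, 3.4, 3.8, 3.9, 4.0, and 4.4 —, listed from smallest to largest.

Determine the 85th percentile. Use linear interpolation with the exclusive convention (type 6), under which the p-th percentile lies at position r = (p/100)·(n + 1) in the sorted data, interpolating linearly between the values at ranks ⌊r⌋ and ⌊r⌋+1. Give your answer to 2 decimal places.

n = 8.
r = (85/100)·(8 + 1) = 7.65.
Rank 7 is 4.0 and rank 8 is 4.4.
Interpolate: 4.0 + 0.65·(4.4 − 4.0) = 4.0 + 0.65·0.4 = 4.26.

4.26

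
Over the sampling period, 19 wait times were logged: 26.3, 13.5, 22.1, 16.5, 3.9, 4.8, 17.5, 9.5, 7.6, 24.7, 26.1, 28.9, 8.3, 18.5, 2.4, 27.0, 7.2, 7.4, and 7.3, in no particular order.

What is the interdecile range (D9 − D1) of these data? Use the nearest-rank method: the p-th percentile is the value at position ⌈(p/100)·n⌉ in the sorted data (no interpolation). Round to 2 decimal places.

Sorted: 2.4, 3.9, 4.8, 7.2, 7.3, 7.4, 7.6, 8.3, 9.5, 13.5, 16.5, 17.5, 18.5, 22.1, 24.7, 26.1, 26.3, 27.0, 28.9.
n = 19.
P10: rank ⌈10/100·19⌉ = 2 → 3.9.
P90: rank ⌈90/100·19⌉ = 18 → 27.
Difference: 27 − 3.9 = 23.1.

23.10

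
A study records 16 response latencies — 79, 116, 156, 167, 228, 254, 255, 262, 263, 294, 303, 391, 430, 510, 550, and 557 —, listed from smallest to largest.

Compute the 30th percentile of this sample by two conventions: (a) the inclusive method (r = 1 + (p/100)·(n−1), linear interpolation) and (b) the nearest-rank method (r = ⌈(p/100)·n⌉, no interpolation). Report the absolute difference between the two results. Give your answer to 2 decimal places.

13.00

n = 16.
(a) r = 5.5; between ranks 5 (228) and 6 (254): 241.
(b) the nearest-rank method: rank 5 → 228.
|241 − 228| = 13.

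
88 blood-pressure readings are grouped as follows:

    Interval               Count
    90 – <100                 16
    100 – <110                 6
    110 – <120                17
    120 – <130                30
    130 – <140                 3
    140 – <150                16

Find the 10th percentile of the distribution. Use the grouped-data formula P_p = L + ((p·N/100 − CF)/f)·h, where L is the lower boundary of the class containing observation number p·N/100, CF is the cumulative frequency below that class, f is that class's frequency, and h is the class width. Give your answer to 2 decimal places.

95.50

N = 88; target position k = 10/100 · 88 = 8.8.
Cumulative frequencies: 16, 22, 39, 69, 72, 88.
Observation 8.8 falls in the class 90 – <100.
L = 90, CF = 0, f = 16, h = 10.
P10 = 90 + ((8.8 − 0)/16)·10 = 90 + 5.5 = 95.5.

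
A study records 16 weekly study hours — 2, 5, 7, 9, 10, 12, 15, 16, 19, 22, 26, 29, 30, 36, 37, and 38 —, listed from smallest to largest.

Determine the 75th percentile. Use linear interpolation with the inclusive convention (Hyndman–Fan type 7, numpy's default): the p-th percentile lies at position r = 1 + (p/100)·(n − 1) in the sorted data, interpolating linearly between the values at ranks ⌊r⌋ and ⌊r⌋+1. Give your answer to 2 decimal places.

n = 16.
r = 1 + (75/100)·(16 − 1) = 1 + 11.25 = 12.25.
Rank 12 is 29 and rank 13 is 30.
Interpolate: 29 + 0.25·(30 − 29) = 29 + 0.25·1 = 29.25.

29.25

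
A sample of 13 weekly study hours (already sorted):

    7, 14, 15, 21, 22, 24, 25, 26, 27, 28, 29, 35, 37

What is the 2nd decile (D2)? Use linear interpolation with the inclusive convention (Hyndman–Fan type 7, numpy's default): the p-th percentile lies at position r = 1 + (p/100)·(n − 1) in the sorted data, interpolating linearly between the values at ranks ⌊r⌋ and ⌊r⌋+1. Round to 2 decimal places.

17.40

n = 13.
r = 1 + (20/100)·(13 − 1) = 1 + 2.4 = 3.4.
Rank 3 is 15 and rank 4 is 21.
Interpolate: 15 + 0.4·(21 − 15) = 15 + 0.4·6 = 17.4.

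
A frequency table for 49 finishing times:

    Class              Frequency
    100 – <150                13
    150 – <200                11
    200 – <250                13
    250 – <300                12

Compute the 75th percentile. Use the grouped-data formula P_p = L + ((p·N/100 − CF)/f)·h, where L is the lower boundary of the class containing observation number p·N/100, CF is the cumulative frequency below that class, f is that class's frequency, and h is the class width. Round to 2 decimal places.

249.04

N = 49; target position k = 75/100 · 49 = 36.75.
Cumulative frequencies: 13, 24, 37, 49.
Observation 36.75 falls in the class 200 – <250.
L = 200, CF = 24, f = 13, h = 50.
P75 = 200 + ((36.75 − 24)/13)·50 = 200 + 49.0385 = 249.038.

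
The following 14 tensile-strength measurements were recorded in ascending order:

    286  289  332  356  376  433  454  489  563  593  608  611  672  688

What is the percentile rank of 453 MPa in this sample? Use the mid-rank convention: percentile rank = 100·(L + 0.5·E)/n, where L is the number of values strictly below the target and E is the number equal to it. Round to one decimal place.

42.9

Count below 453: L = 6; count equal: E = 0; n = 14.
Percentile rank = 100·(6 + 0.5·0)/14 = 100·6/14 = 42.86.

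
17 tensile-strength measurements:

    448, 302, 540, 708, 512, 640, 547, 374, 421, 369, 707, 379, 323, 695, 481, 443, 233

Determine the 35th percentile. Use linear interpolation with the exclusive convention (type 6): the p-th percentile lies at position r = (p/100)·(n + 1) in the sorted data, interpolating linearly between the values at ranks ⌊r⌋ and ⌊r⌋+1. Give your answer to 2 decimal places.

Sorted: 233, 302, 323, 369, 374, 379, 421, 443, 448, 481, 512, 540, 547, 640, 695, 707, 708.
n = 17.
r = (35/100)·(17 + 1) = 6.3.
Rank 6 is 379 and rank 7 is 421.
Interpolate: 379 + 0.3·(421 − 379) = 379 + 0.3·42 = 391.6.

391.60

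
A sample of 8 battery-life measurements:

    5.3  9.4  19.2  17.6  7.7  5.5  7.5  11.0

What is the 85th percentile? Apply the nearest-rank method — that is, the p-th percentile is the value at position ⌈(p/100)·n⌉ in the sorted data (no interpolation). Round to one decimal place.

17.6

Sorted: 5.3, 5.5, 7.5, 7.7, 9.4, 11.0, 17.6, 19.2.
n = 8.
Position = ⌈85/100 · 8⌉ = ⌈6.8⌉ = 7.
The value at rank 7 is 17.6.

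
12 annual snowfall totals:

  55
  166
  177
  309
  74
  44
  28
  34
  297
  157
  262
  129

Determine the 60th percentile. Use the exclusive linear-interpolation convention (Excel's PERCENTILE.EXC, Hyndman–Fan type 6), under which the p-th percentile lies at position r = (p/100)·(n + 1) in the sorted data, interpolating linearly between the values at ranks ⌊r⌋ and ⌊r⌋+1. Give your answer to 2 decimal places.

164.20

Sorted: 28, 34, 44, 55, 74, 129, 157, 166, 177, 262, 297, 309.
n = 12.
r = (60/100)·(12 + 1) = 7.8.
Rank 7 is 157 and rank 8 is 166.
Interpolate: 157 + 0.8·(166 − 157) = 157 + 0.8·9 = 164.2.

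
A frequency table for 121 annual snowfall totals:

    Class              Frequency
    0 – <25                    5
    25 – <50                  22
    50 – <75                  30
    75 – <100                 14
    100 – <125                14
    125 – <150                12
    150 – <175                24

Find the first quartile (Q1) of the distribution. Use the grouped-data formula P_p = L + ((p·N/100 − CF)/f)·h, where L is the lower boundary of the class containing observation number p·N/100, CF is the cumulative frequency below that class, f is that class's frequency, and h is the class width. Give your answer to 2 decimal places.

52.71

N = 121; target position k = 25/100 · 121 = 30.25.
Cumulative frequencies: 5, 27, 57, 71, 85, 97, 121.
Observation 30.25 falls in the class 50 – <75.
L = 50, CF = 27, f = 30, h = 25.
P25 = 50 + ((30.25 − 27)/30)·25 = 50 + 2.70833 = 52.7083.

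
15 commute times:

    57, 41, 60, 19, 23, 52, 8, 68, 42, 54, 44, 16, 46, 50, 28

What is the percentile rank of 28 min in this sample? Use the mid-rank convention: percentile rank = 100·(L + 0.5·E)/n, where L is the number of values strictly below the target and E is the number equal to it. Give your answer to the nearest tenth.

30.0

Sorted: 8, 16, 19, 23, 28, 41, 42, 44, 46, 50, 52, 54, 57, 60, 68.
Count below 28: L = 4; count equal: E = 1; n = 15.
Percentile rank = 100·(4 + 0.5·1)/15 = 100·4.5/15 = 30.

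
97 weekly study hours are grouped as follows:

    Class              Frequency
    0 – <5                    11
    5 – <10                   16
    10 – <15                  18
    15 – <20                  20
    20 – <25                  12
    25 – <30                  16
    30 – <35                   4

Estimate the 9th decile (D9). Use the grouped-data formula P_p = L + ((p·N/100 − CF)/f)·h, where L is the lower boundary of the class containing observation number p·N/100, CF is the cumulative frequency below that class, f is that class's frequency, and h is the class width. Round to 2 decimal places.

28.22

N = 97; target position k = 90/100 · 97 = 87.3.
Cumulative frequencies: 11, 27, 45, 65, 77, 93, 97.
Observation 87.3 falls in the class 25 – <30.
L = 25, CF = 77, f = 16, h = 5.
P90 = 25 + ((87.3 − 77)/16)·5 = 25 + 3.21875 = 28.2188.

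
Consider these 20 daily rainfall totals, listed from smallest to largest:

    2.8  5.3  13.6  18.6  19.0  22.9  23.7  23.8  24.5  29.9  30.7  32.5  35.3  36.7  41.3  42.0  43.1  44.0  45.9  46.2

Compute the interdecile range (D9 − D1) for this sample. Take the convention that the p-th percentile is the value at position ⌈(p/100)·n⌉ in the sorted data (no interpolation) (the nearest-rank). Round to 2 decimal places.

38.70

n = 20.
P10: rank ⌈10/100·20⌉ = 2 → 5.3.
P90: rank ⌈90/100·20⌉ = 18 → 44.
Difference: 44 − 5.3 = 38.7.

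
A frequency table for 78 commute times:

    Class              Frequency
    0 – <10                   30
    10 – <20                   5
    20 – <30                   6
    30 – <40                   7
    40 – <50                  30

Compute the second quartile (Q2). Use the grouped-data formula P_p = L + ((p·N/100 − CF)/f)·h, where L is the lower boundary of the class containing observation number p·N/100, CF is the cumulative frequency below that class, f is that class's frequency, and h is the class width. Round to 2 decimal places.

26.67

N = 78; target position k = 50/100 · 78 = 39.
Cumulative frequencies: 30, 35, 41, 48, 78.
Observation 39 falls in the class 20 – <30.
L = 20, CF = 35, f = 6, h = 10.
P50 = 20 + ((39 − 35)/6)·10 = 20 + 6.66667 = 26.6667.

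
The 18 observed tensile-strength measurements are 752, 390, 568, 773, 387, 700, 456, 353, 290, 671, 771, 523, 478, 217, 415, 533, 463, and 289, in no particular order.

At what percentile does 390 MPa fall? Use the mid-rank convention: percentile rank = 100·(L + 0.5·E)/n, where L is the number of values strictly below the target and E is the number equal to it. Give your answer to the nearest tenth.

Sorted: 217, 289, 290, 353, 387, 390, 415, 456, 463, 478, 523, 533, 568, 671, 700, 752, 771, 773.
Count below 390: L = 5; count equal: E = 1; n = 18.
Percentile rank = 100·(5 + 0.5·1)/18 = 100·5.5/18 = 30.56.

30.6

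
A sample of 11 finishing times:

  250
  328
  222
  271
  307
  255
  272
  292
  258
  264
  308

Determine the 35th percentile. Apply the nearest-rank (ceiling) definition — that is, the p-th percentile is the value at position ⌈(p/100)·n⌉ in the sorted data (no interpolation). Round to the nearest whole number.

Sorted: 222, 250, 255, 258, 264, 271, 272, 292, 307, 308, 328.
n = 11.
Position = ⌈35/100 · 11⌉ = ⌈3.85⌉ = 4.
The value at rank 4 is 258.

258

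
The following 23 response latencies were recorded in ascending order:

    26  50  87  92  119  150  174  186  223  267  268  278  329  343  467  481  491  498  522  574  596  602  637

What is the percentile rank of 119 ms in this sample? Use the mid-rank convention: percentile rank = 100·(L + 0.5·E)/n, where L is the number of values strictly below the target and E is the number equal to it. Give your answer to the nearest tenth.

Count below 119: L = 4; count equal: E = 1; n = 23.
Percentile rank = 100·(4 + 0.5·1)/23 = 100·4.5/23 = 19.57.

19.6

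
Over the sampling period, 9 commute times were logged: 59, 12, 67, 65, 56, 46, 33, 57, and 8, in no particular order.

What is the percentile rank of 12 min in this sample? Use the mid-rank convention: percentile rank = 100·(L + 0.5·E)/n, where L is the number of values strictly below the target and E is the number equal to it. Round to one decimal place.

16.7

Sorted: 8, 12, 33, 46, 56, 57, 59, 65, 67.
Count below 12: L = 1; count equal: E = 1; n = 9.
Percentile rank = 100·(1 + 0.5·1)/9 = 100·1.5/9 = 16.67.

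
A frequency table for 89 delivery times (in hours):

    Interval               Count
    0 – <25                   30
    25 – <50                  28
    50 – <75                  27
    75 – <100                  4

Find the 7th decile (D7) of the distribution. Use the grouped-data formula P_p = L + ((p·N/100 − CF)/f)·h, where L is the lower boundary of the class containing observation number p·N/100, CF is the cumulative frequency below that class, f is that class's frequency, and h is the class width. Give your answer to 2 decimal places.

53.98

N = 89; target position k = 70/100 · 89 = 62.3.
Cumulative frequencies: 30, 58, 85, 89.
Observation 62.3 falls in the class 50 – <75.
L = 50, CF = 58, f = 27, h = 25.
P70 = 50 + ((62.3 − 58)/27)·25 = 50 + 3.98148 = 53.9815.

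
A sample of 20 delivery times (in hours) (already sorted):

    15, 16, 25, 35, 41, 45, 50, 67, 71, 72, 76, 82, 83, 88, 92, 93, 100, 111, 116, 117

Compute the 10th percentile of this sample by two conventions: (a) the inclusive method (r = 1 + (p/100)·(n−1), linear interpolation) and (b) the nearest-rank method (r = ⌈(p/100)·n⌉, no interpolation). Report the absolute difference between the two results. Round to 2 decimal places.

8.10

n = 20.
(a) r = 2.9; between ranks 2 (16) and 3 (25): 24.1.
(b) the nearest-rank method: rank 2 → 16.
|24.1 − 16| = 8.1.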